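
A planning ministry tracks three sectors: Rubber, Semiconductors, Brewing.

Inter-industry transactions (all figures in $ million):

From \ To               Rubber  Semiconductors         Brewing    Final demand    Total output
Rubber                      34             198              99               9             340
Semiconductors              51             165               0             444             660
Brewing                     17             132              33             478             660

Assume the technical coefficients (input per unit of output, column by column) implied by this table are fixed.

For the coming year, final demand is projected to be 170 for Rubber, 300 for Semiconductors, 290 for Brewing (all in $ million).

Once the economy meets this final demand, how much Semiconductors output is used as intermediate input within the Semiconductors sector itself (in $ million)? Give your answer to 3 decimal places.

Technical coefficients a_ij = z_ij / X_j:
  a_11 = 34/340 = 0.10, a_21 = 51/340 = 0.15, a_31 = 17/340 = 0.05
  a_12 = 198/660 = 0.30, a_22 = 165/660 = 0.25, a_32 = 132/660 = 0.20
  a_13 = 99/660 = 0.15, a_23 = 0/660 = 0.00, a_33 = 33/660 = 0.05
I − A =
  [   0.90    -0.30    -0.15]
  [  -0.15     0.75     0.00]
  [  -0.05    -0.20     0.95]
Cofactors of I−A, C_ij = (−1)^(i+j)·(minor ij) (rows/columns in the sector order above):
  C_11 = (0.75)(0.95) − (0.00)(-0.20) = 0.7125
  C_12 = −[(-0.15)(0.95) − (0.00)(-0.05)] = 0.1425
  C_13 = (-0.15)(-0.20) − (0.75)(-0.05) = 0.0675
  C_21 = −[(-0.30)(0.95) − (-0.15)(-0.20)] = 0.3150
  C_22 = (0.90)(0.95) − (-0.15)(-0.05) = 0.8475
  C_23 = −[(0.90)(-0.20) − (-0.30)(-0.05)] = 0.1950
  C_31 = (-0.30)(0.00) − (-0.15)(0.75) = 0.1125
  C_32 = −[(0.90)(0.00) − (-0.15)(-0.15)] = 0.0225
  C_33 = (0.90)(0.75) − (-0.30)(-0.15) = 0.6300
det(I−A) = Σ_j (I−A)_1j·C_1j = (0.90)(0.7125) + (-0.30)(0.1425) + (-0.15)(0.0675) = 0.588375
adj(I−A) = Cᵀ =
  [ 0.7125   0.3150   0.1125]
  [ 0.1425   0.8475   0.0225]
  [ 0.0675   0.1950   0.6300]
(I − A)⁻¹ = adj(I−A) / det(I−A) ≈
  [   1.2110     0.5354     0.1912]
  [   0.2422     1.4404     0.0382]
  [   0.1147     0.3314     1.0707]
First solve x = (I − A)⁻¹ d = adj(I−A)·d / det(I−A); in particular x_2 = (0.1425·170 + 0.8475·300 + 0.0225·290) / 0.588375 = 285.00 / 0.588375 ≈ 484.38496.
Intermediate flow from 2 to 2: z_22 = a_22 · x_2 = 0.25 × 285.00 / 0.588375 = 71.25 / 0.588375 ≈ 121.096.

z_22 = 121.096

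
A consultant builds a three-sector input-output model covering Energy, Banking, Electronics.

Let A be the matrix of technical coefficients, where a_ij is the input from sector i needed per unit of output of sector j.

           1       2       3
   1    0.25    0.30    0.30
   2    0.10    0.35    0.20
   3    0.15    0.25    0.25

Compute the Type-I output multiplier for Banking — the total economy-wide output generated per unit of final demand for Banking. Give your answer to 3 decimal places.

I − A =
  [   0.75    -0.30    -0.30]
  [  -0.10     0.65    -0.20]
  [  -0.15    -0.25     0.75]
Cofactors of I−A, C_ij = (−1)^(i+j)·(minor ij) (rows/columns in the sector order above):
  C_11 = (0.65)(0.75) − (-0.20)(-0.25) = 0.4375
  C_12 = −[(-0.10)(0.75) − (-0.20)(-0.15)] = 0.1050
  C_13 = (-0.10)(-0.25) − (0.65)(-0.15) = 0.1225
  C_21 = −[(-0.30)(0.75) − (-0.30)(-0.25)] = 0.3000
  C_22 = (0.75)(0.75) − (-0.30)(-0.15) = 0.5175
  C_23 = −[(0.75)(-0.25) − (-0.30)(-0.15)] = 0.2325
  C_31 = (-0.30)(-0.20) − (-0.30)(0.65) = 0.2550
  C_32 = −[(0.75)(-0.20) − (-0.30)(-0.10)] = 0.1800
  C_33 = (0.75)(0.65) − (-0.30)(-0.10) = 0.4575
det(I−A) = Σ_j (I−A)_1j·C_1j = (0.75)(0.4375) + (-0.30)(0.1050) + (-0.30)(0.1225) = 0.259875
adj(I−A) = Cᵀ =
  [ 0.4375   0.3000   0.2550]
  [ 0.1050   0.5175   0.1800]
  [ 0.1225   0.2325   0.4575]
(I − A)⁻¹ = adj(I−A) / det(I−A) ≈
  [   1.6835     1.1544     0.9812]
  [   0.4040     1.9913     0.6926]
  [   0.4714     0.8947     1.7605]
The output multiplier for sector j is the column-j sum of the Leontief inverse (I − A)⁻¹ = adj(I−A) / det(I−A).
Column 2 of adj(I−A): (0.3000, 0.5175, 0.2325); det(I−A) = 0.259875.
m_2 = (0.3000 + 0.5175 + 0.2325) / 0.259875 = 1.05 / 0.259875 ≈ 4.040.

m_2 = 4.040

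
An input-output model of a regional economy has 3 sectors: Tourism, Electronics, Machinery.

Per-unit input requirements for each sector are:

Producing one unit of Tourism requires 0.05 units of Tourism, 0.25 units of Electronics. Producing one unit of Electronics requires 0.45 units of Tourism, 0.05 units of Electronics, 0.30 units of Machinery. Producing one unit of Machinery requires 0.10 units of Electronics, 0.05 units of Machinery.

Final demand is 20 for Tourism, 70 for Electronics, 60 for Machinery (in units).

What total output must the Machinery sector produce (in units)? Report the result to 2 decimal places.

I − A =
  [   0.95    -0.45     0.00]
  [  -0.25     0.95    -0.10]
  [   0.00    -0.30     0.95]
Cofactors of I−A, C_ij = (−1)^(i+j)·(minor ij) (rows/columns in the sector order above):
  C_11 = (0.95)(0.95) − (-0.10)(-0.30) = 0.8725
  C_12 = −[(-0.25)(0.95) − (-0.10)(0.00)] = 0.2375
  C_13 = (-0.25)(-0.30) − (0.95)(0.00) = 0.0750
  C_21 = −[(-0.45)(0.95) − (0.00)(-0.30)] = 0.4275
  C_22 = (0.95)(0.95) − (0.00)(0.00) = 0.9025
  C_23 = −[(0.95)(-0.30) − (-0.45)(0.00)] = 0.2850
  C_31 = (-0.45)(-0.10) − (0.00)(0.95) = 0.0450
  C_32 = −[(0.95)(-0.10) − (0.00)(-0.25)] = 0.0950
  C_33 = (0.95)(0.95) − (-0.45)(-0.25) = 0.7900
det(I−A) = Σ_j (I−A)_1j·C_1j = (0.95)(0.8725) + (-0.45)(0.2375) + (0.00)(0.0750) = 0.7220
adj(I−A) = Cᵀ =
  [ 0.8725   0.4275   0.0450]
  [ 0.2375   0.9025   0.0950]
  [ 0.0750   0.2850   0.7900]
(I − A)⁻¹ = adj(I−A) / det(I−A) ≈
  [   1.2084     0.5921     0.0623]
  [   0.3289     1.2500     0.1316]
  [   0.1039     0.3947     1.0942]
x = (I − A)⁻¹ d = adj(I−A)·d / det(I−A), with det(I−A) = 0.7220:
  x_1 = (0.8725·20 + 0.4275·70 + 0.0450·60) / 0.7220 = 50.075 / 0.7220 ≈ 69.36
  x_2 = (0.2375·20 + 0.9025·70 + 0.0950·60) / 0.7220 = 73.625 / 0.7220 ≈ 101.97
  x_3 = (0.0750·20 + 0.2850·70 + 0.7900·60) / 0.7220 = 68.85 / 0.7220 ≈ 95.36

x_3 = 95.36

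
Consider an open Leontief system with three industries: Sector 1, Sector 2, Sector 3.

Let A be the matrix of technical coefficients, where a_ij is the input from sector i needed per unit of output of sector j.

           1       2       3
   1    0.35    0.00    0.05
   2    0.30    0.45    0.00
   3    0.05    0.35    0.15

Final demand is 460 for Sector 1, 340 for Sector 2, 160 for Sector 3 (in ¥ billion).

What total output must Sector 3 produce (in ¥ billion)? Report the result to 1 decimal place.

x_3 = 657.7

I − A =
  [   0.65     0.00    -0.05]
  [  -0.30     0.55     0.00]
  [  -0.05    -0.35     0.85]
Cofactors of I−A, C_ij = (−1)^(i+j)·(minor ij) (rows/columns in the sector order above):
  C_11 = (0.55)(0.85) − (0.00)(-0.35) = 0.4675
  C_12 = −[(-0.30)(0.85) − (0.00)(-0.05)] = 0.2550
  C_13 = (-0.30)(-0.35) − (0.55)(-0.05) = 0.1325
  C_21 = −[(0.00)(0.85) − (-0.05)(-0.35)] = 0.0175
  C_22 = (0.65)(0.85) − (-0.05)(-0.05) = 0.5500
  C_23 = −[(0.65)(-0.35) − (0.00)(-0.05)] = 0.2275
  C_31 = (0.00)(0.00) − (-0.05)(0.55) = 0.0275
  C_32 = −[(0.65)(0.00) − (-0.05)(-0.30)] = 0.0150
  C_33 = (0.65)(0.55) − (0.00)(-0.30) = 0.3575
det(I−A) = Σ_j (I−A)_1j·C_1j = (0.65)(0.4675) + (0.00)(0.2550) + (-0.05)(0.1325) = 0.29725
adj(I−A) = Cᵀ =
  [ 0.4675   0.0175   0.0275]
  [ 0.2550   0.5500   0.0150]
  [ 0.1325   0.2275   0.3575]
(I − A)⁻¹ = adj(I−A) / det(I−A) ≈
  [   1.5728     0.0589     0.0925]
  [   0.8579     1.8503     0.0505]
  [   0.4458     0.7653     1.2027]
x = (I − A)⁻¹ d = adj(I−A)·d / det(I−A), with det(I−A) = 0.29725:
  x_1 = (0.4675·460 + 0.0175·340 + 0.0275·160) / 0.29725 = 225.40 / 0.29725 ≈ 758.3
  x_2 = (0.2550·460 + 0.5500·340 + 0.0150·160) / 0.29725 = 306.70 / 0.29725 ≈ 1031.8
  x_3 = (0.1325·460 + 0.2275·340 + 0.3575·160) / 0.29725 = 195.50 / 0.29725 ≈ 657.7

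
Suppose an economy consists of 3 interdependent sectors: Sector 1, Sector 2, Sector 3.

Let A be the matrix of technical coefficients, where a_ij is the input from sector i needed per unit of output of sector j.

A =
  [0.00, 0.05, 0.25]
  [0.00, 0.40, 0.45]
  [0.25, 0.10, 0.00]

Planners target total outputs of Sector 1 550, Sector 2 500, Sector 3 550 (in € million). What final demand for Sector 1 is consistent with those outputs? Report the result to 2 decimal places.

d_1 = 387.50

I − A =
  [   1.00    -0.05    -0.25]
  [   0.00     0.60    -0.45]
  [  -0.25    -0.10     1.00]
d = (I − A) x:
  d_1 = (+1.00)·550 + (-0.05)·500 + (-0.25)·550 = 387.50
  d_2 = (+0.00)·550 + (+0.60)·500 + (-0.45)·550 = 52.50
  d_3 = (-0.25)·550 + (-0.10)·500 + (+1.00)·550 = 362.50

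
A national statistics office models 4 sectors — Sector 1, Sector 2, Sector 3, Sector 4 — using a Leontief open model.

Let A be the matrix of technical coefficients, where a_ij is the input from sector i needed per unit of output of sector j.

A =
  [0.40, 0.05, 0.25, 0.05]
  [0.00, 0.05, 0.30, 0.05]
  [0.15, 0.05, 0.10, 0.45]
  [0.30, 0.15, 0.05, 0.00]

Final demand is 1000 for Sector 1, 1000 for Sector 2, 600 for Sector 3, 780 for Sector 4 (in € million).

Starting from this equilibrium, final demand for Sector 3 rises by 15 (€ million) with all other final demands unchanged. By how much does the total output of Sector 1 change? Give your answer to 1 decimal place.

Δx_1 = 9.8

I − A =
  [   0.60    -0.05    -0.25    -0.05]
  [   0.00     0.95    -0.30    -0.05]
  [  -0.15    -0.05     0.90    -0.45]
  [  -0.30    -0.15    -0.05     1.00]
Compute the cofactors C_ij = (−1)^(i+j)·(3×3 minor ij) of I−A; the adjugate is their transpose:
adj(I−A) = Cᵀ =
  [ 0.791500   0.080125   0.255375   0.158500]
  [ 0.099375   0.441375   0.180750   0.108375]
  [ 0.270375   0.085125   0.550500   0.265500]
  [ 0.265875   0.094500   0.131250   0.466125]
det(I−A) = Σ_j (I−A)_1j·C_1j = (0.60)(0.791500) + (-0.05)(0.099375) + (-0.25)(0.270375) + (-0.05)(0.265875) = 0.38904375
(I − A)⁻¹ = adj(I−A) / det(I−A) ≈
  [   2.0345     0.2060     0.6564     0.4074]
  [   0.2554     1.1345     0.4646     0.2786]
  [   0.6950     0.2188     1.4150     0.6824]
  [   0.6834     0.2429     0.3374     1.1981]
Δx = (I − A)⁻¹ Δd with Δd having +15 in the Sector 3 component and 0 elsewhere.
So Δx_1 = L_13 · (+15), where L_13 = adj(I−A)_13 / det(I−A) = 0.255375 / 0.38904375.
Δx_1 = 0.255375 × (+15) / 0.38904375 = 3.830625 / 0.38904375 ≈ 9.8.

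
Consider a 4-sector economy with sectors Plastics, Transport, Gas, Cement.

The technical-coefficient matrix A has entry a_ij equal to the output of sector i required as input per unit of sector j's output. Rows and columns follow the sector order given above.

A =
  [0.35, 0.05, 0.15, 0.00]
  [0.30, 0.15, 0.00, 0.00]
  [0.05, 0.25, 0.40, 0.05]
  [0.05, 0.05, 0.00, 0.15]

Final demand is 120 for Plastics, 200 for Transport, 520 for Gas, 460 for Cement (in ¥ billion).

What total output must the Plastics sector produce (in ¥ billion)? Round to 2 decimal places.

x_P = 474.88

I − A =
  [   0.65    -0.05    -0.15     0.00]
  [  -0.30     0.85     0.00     0.00]
  [  -0.05    -0.25     0.60    -0.05]
  [  -0.05    -0.05     0.00     0.85]
Compute the cofactors C_ij = (−1)^(i+j)·(3×3 minor ij) of I−A; the adjugate is their transpose:
adj(I−A) = Cᵀ =
  [ 0.433500   0.057750   0.108375   0.006375]
  [ 0.153000   0.324750   0.038250   0.002250]
  [ 0.102750   0.142000   0.456875   0.026875]
  [ 0.034500   0.022500   0.008625   0.304875]
det(I−A) = Σ_j (I−A)_1j·C_1j = (0.65)(0.433500) + (-0.05)(0.153000) + (-0.15)(0.102750) + (0.00)(0.034500) = 0.2587125
(I − A)⁻¹ = adj(I−A) / det(I−A) ≈
  [   1.6756     0.2232     0.4189     0.0246]
  [   0.5914     1.2553     0.1478     0.0087]
  [   0.3972     0.5489     1.7660     0.1039]
  [   0.1334     0.0870     0.0333     1.1784]
x = (I − A)⁻¹ d = adj(I−A)·d / det(I−A), with det(I−A) = 0.2587125:
  x_P = (0.433500·120 + 0.057750·200 + 0.108375·520 + 0.006375·460) / 0.2587125 = 122.8575 / 0.2587125 ≈ 474.88
  x_T = (0.153000·120 + 0.324750·200 + 0.038250·520 + 0.002250·460) / 0.2587125 = 104.235 / 0.2587125 ≈ 402.90
  x_G = (0.102750·120 + 0.142000·200 + 0.456875·520 + 0.026875·460) / 0.2587125 = 290.6675 / 0.2587125 ≈ 1123.52
  x_C = (0.034500·120 + 0.022500·200 + 0.008625·520 + 0.304875·460) / 0.2587125 = 153.3675 / 0.2587125 ≈ 592.81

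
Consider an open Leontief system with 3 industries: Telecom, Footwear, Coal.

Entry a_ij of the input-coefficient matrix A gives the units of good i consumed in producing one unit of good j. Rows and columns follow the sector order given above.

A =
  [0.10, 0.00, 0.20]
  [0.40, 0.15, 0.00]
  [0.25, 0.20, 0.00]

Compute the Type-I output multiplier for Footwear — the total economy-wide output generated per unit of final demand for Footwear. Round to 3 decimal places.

m_F = 1.515

I − A =
  [   0.90     0.00    -0.20]
  [  -0.40     0.85     0.00]
  [  -0.25    -0.20     1.00]
Cofactors of I−A, C_ij = (−1)^(i+j)·(minor ij) (rows/columns in the sector order above):
  C_11 = (0.85)(1.00) − (0.00)(-0.20) = 0.8500
  C_12 = −[(-0.40)(1.00) − (0.00)(-0.25)] = 0.4000
  C_13 = (-0.40)(-0.20) − (0.85)(-0.25) = 0.2925
  C_21 = −[(0.00)(1.00) − (-0.20)(-0.20)] = 0.0400
  C_22 = (0.90)(1.00) − (-0.20)(-0.25) = 0.8500
  C_23 = −[(0.90)(-0.20) − (0.00)(-0.25)] = 0.1800
  C_31 = (0.00)(0.00) − (-0.20)(0.85) = 0.1700
  C_32 = −[(0.90)(0.00) − (-0.20)(-0.40)] = 0.0800
  C_33 = (0.90)(0.85) − (0.00)(-0.40) = 0.7650
det(I−A) = Σ_j (I−A)_1j·C_1j = (0.90)(0.8500) + (0.00)(0.4000) + (-0.20)(0.2925) = 0.7065
adj(I−A) = Cᵀ =
  [ 0.8500   0.0400   0.1700]
  [ 0.4000   0.8500   0.0800]
  [ 0.2925   0.1800   0.7650]
(I − A)⁻¹ = adj(I−A) / det(I−A) ≈
  [   1.2031     0.0566     0.2406]
  [   0.5662     1.2031     0.1132]
  [   0.4140     0.2548     1.0828]
The output multiplier for sector j is the column-j sum of the Leontief inverse (I − A)⁻¹ = adj(I−A) / det(I−A).
Column F of adj(I−A): (0.0400, 0.8500, 0.1800); det(I−A) = 0.7065.
m_F = (0.0400 + 0.8500 + 0.1800) / 0.7065 = 1.07 / 0.7065 ≈ 1.515.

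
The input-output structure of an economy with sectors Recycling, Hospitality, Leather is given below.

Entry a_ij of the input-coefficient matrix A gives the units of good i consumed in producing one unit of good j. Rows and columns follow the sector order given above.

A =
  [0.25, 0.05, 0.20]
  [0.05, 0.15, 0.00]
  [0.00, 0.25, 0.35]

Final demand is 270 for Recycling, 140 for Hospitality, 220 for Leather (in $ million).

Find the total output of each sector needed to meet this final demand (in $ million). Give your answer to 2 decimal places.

I − A =
  [   0.75    -0.05    -0.20]
  [  -0.05     0.85     0.00]
  [   0.00    -0.25     0.65]
Cofactors of I−A, C_ij = (−1)^(i+j)·(minor ij) (rows/columns in the sector order above):
  C_11 = (0.85)(0.65) − (0.00)(-0.25) = 0.5525
  C_12 = −[(-0.05)(0.65) − (0.00)(0.00)] = 0.0325
  C_13 = (-0.05)(-0.25) − (0.85)(0.00) = 0.0125
  C_21 = −[(-0.05)(0.65) − (-0.20)(-0.25)] = 0.0825
  C_22 = (0.75)(0.65) − (-0.20)(0.00) = 0.4875
  C_23 = −[(0.75)(-0.25) − (-0.05)(0.00)] = 0.1875
  C_31 = (-0.05)(0.00) − (-0.20)(0.85) = 0.1700
  C_32 = −[(0.75)(0.00) − (-0.20)(-0.05)] = 0.0100
  C_33 = (0.75)(0.85) − (-0.05)(-0.05) = 0.6350
det(I−A) = Σ_j (I−A)_1j·C_1j = (0.75)(0.5525) + (-0.05)(0.0325) + (-0.20)(0.0125) = 0.41025
adj(I−A) = Cᵀ =
  [ 0.5525   0.0825   0.1700]
  [ 0.0325   0.4875   0.0100]
  [ 0.0125   0.1875   0.6350]
(I − A)⁻¹ = adj(I−A) / det(I−A) ≈
  [   1.3467     0.2011     0.4144]
  [   0.0792     1.1883     0.0244]
  [   0.0305     0.4570     1.5478]
x = (I − A)⁻¹ d = adj(I−A)·d / det(I−A), with det(I−A) = 0.41025:
  x_1 = (0.5525·270 + 0.0825·140 + 0.1700·220) / 0.41025 = 198.125 / 0.41025 ≈ 482.94
  x_2 = (0.0325·270 + 0.4875·140 + 0.0100·220) / 0.41025 = 79.225 / 0.41025 ≈ 193.11
  x_3 = (0.0125·270 + 0.1875·140 + 0.6350·220) / 0.41025 = 169.325 / 0.41025 ≈ 412.74

x_1 = 482.94, x_2 = 193.11, x_3 = 412.74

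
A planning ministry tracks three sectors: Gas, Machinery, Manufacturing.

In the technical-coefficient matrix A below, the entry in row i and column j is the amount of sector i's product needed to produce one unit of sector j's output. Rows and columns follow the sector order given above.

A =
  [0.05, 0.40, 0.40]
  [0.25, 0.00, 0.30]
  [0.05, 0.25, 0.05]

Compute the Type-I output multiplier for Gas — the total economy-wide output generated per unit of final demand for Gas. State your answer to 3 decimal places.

m_1 = 1.810

I − A =
  [   0.95    -0.40    -0.40]
  [  -0.25     1.00    -0.30]
  [  -0.05    -0.25     0.95]
Cofactors of I−A, C_ij = (−1)^(i+j)·(minor ij) (rows/columns in the sector order above):
  C_11 = (1.00)(0.95) − (-0.30)(-0.25) = 0.8750
  C_12 = −[(-0.25)(0.95) − (-0.30)(-0.05)] = 0.2525
  C_13 = (-0.25)(-0.25) − (1.00)(-0.05) = 0.1125
  C_21 = −[(-0.40)(0.95) − (-0.40)(-0.25)] = 0.4800
  C_22 = (0.95)(0.95) − (-0.40)(-0.05) = 0.8825
  C_23 = −[(0.95)(-0.25) − (-0.40)(-0.05)] = 0.2575
  C_31 = (-0.40)(-0.30) − (-0.40)(1.00) = 0.5200
  C_32 = −[(0.95)(-0.30) − (-0.40)(-0.25)] = 0.3850
  C_33 = (0.95)(1.00) − (-0.40)(-0.25) = 0.8500
det(I−A) = Σ_j (I−A)_1j·C_1j = (0.95)(0.8750) + (-0.40)(0.2525) + (-0.40)(0.1125) = 0.68525
adj(I−A) = Cᵀ =
  [ 0.8750   0.4800   0.5200]
  [ 0.2525   0.8825   0.3850]
  [ 0.1125   0.2575   0.8500]
(I − A)⁻¹ = adj(I−A) / det(I−A) ≈
  [   1.2769     0.7005     0.7588]
  [   0.3685     1.2879     0.5618]
  [   0.1642     0.3758     1.2404]
The output multiplier for sector j is the column-j sum of the Leontief inverse (I − A)⁻¹ = adj(I−A) / det(I−A).
Column 1 of adj(I−A): (0.8750, 0.2525, 0.1125); det(I−A) = 0.68525.
m_1 = (0.8750 + 0.2525 + 0.1125) / 0.68525 = 1.24 / 0.68525 ≈ 1.810.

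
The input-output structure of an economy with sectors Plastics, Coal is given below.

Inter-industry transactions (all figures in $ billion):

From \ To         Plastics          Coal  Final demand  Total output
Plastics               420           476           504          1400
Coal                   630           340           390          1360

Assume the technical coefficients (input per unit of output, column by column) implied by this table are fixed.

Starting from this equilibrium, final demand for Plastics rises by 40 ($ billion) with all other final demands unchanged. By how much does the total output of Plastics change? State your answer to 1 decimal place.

Technical coefficients a_ij = z_ij / X_j:
  a_PP = 420/1400 = 0.30, a_CP = 630/1400 = 0.45
  a_PC = 476/1360 = 0.35, a_CC = 340/1360 = 0.25
I − A =
  [   0.70    -0.35]
  [  -0.45     0.75]
det(I−A) = (0.70)(0.75) − (-0.35)(-0.45) = 0.3675
adj(I−A) = [[0.75, 0.35], [0.45, 0.70]]
(I − A)⁻¹ = adj(I−A) / det(I−A) ≈
  [   2.0408     0.9524]
  [   1.2245     1.9048]
Δx = (I − A)⁻¹ Δd with Δd having +40 in the Plastics component and 0 elsewhere.
So Δx_P = L_PP · (+40), where L_PP = adj(I−A)_PP / det(I−A) = 0.75 / 0.3675.
Δx_P = 0.75 × (+40) / 0.3675 = 30.00 / 0.3675 ≈ 81.6.

Δx_P = 81.6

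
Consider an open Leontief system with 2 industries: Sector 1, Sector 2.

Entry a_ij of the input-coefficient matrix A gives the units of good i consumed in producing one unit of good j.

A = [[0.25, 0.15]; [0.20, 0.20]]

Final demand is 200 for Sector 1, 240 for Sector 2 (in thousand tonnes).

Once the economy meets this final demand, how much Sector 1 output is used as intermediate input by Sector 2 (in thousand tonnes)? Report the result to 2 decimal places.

z_12 = 57.89

I − A =
  [   0.75    -0.15]
  [  -0.20     0.80]
det(I−A) = (0.75)(0.80) − (-0.15)(-0.20) = 0.5700
adj(I−A) = [[0.80, 0.15], [0.20, 0.75]]
(I − A)⁻¹ = adj(I−A) / det(I−A) ≈
  [   1.4035     0.2632]
  [   0.3509     1.3158]
First solve x = (I − A)⁻¹ d = adj(I−A)·d / det(I−A); in particular x_2 = (0.20·200 + 0.75·240) / 0.5700 = 220.00 / 0.5700 ≈ 385.9649.
Intermediate flow from 1 to 2: z_12 = a_12 · x_2 = 0.15 × 220.00 / 0.5700 = 33.00 / 0.5700 ≈ 57.89.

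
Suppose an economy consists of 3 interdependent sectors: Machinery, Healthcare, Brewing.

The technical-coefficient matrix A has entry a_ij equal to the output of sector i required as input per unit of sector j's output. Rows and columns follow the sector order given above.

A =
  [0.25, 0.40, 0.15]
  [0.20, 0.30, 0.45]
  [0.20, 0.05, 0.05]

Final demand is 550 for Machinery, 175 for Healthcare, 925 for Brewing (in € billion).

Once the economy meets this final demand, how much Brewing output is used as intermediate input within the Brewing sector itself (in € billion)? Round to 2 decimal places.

z_BB = 74.08

I − A =
  [   0.75    -0.40    -0.15]
  [  -0.20     0.70    -0.45]
  [  -0.20    -0.05     0.95]
Cofactors of I−A, C_ij = (−1)^(i+j)·(minor ij) (rows/columns in the sector order above):
  C_11 = (0.70)(0.95) − (-0.45)(-0.05) = 0.6425
  C_12 = −[(-0.20)(0.95) − (-0.45)(-0.20)] = 0.2800
  C_13 = (-0.20)(-0.05) − (0.70)(-0.20) = 0.1500
  C_21 = −[(-0.40)(0.95) − (-0.15)(-0.05)] = 0.3875
  C_22 = (0.75)(0.95) − (-0.15)(-0.20) = 0.6825
  C_23 = −[(0.75)(-0.05) − (-0.40)(-0.20)] = 0.1175
  C_31 = (-0.40)(-0.45) − (-0.15)(0.70) = 0.2850
  C_32 = −[(0.75)(-0.45) − (-0.15)(-0.20)] = 0.3675
  C_33 = (0.75)(0.70) − (-0.40)(-0.20) = 0.4450
det(I−A) = Σ_j (I−A)_1j·C_1j = (0.75)(0.6425) + (-0.40)(0.2800) + (-0.15)(0.1500) = 0.347375
adj(I−A) = Cᵀ =
  [ 0.6425   0.3875   0.2850]
  [ 0.2800   0.6825   0.3675]
  [ 0.1500   0.1175   0.4450]
(I − A)⁻¹ = adj(I−A) / det(I−A) ≈
  [   1.8496     1.1155     0.8204]
  [   0.8060     1.9647     1.0579]
  [   0.4318     0.3383     1.2810]
First solve x = (I − A)⁻¹ d = adj(I−A)·d / det(I−A); in particular x_B = (0.1500·550 + 0.1175·175 + 0.4450·925) / 0.347375 = 514.6875 / 0.347375 ≈ 1481.6481.
Intermediate flow from B to B: z_BB = a_BB · x_B = 0.05 × 514.6875 / 0.347375 = 25.734375 / 0.347375 ≈ 74.08.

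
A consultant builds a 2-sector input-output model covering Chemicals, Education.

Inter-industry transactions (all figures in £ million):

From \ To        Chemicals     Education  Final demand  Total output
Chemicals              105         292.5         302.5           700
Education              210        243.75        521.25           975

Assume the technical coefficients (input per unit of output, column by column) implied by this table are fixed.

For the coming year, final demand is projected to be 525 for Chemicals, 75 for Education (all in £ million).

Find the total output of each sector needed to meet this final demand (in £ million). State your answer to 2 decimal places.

Technical coefficients a_ij = z_ij / X_j:
  a_11 = 105/700 = 0.15, a_21 = 210/700 = 0.30
  a_12 = 292.5/975 = 0.30, a_22 = 243.75/975 = 0.25
I − A =
  [   0.85    -0.30]
  [  -0.30     0.75]
det(I−A) = (0.85)(0.75) − (-0.30)(-0.30) = 0.5475
adj(I−A) = [[0.75, 0.30], [0.30, 0.85]]
(I − A)⁻¹ = adj(I−A) / det(I−A) ≈
  [   1.3699     0.5479]
  [   0.5479     1.5525]
x = (I − A)⁻¹ d = adj(I−A)·d / det(I−A), with det(I−A) = 0.5475:
  x_1 = (0.75·525 + 0.30·75) / 0.5475 = 416.25 / 0.5475 ≈ 760.27
  x_2 = (0.30·525 + 0.85·75) / 0.5475 = 221.25 / 0.5475 ≈ 404.11

x_1 = 760.27, x_2 = 404.11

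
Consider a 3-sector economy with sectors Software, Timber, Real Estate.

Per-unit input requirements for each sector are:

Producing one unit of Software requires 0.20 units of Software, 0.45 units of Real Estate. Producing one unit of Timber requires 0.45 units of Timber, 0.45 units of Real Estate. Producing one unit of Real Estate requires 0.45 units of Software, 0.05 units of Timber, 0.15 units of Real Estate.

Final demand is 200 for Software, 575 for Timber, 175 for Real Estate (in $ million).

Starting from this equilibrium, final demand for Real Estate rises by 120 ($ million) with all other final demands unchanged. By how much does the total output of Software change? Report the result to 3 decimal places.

Δx_S = 121.410

I − A =
  [   0.80     0.00    -0.45]
  [   0.00     0.55    -0.05]
  [  -0.45    -0.45     0.85]
Cofactors of I−A, C_ij = (−1)^(i+j)·(minor ij) (rows/columns in the sector order above):
  C_11 = (0.55)(0.85) − (-0.05)(-0.45) = 0.4450
  C_12 = −[(0.00)(0.85) − (-0.05)(-0.45)] = 0.0225
  C_13 = (0.00)(-0.45) − (0.55)(-0.45) = 0.2475
  C_21 = −[(0.00)(0.85) − (-0.45)(-0.45)] = 0.2025
  C_22 = (0.80)(0.85) − (-0.45)(-0.45) = 0.4775
  C_23 = −[(0.80)(-0.45) − (0.00)(-0.45)] = 0.3600
  C_31 = (0.00)(-0.05) − (-0.45)(0.55) = 0.2475
  C_32 = −[(0.80)(-0.05) − (-0.45)(0.00)] = 0.0400
  C_33 = (0.80)(0.55) − (0.00)(0.00) = 0.4400
det(I−A) = Σ_j (I−A)_1j·C_1j = (0.80)(0.4450) + (0.00)(0.0225) + (-0.45)(0.2475) = 0.244625
adj(I−A) = Cᵀ =
  [ 0.4450   0.2025   0.2475]
  [ 0.0225   0.4775   0.0400]
  [ 0.2475   0.3600   0.4400]
(I − A)⁻¹ = adj(I−A) / det(I−A) ≈
  [   1.8191     0.8278     1.0118]
  [   0.0920     1.9520     0.1635]
  [   1.0118     1.4716     1.7987]
Δx = (I − A)⁻¹ Δd with Δd having +120 in the Real Estate component and 0 elsewhere.
So Δx_S = L_SR · (+120), where L_SR = adj(I−A)_SR / det(I−A) = 0.2475 / 0.244625.
Δx_S = 0.2475 × (+120) / 0.244625 = 29.70 / 0.244625 ≈ 121.410.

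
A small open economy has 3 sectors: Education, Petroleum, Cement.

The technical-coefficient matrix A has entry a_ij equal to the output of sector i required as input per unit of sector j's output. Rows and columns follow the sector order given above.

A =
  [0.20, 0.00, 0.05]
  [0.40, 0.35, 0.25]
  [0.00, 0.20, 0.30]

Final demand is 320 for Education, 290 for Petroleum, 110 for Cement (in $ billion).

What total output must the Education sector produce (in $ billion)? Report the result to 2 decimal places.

I − A =
  [   0.80     0.00    -0.05]
  [  -0.40     0.65    -0.25]
  [   0.00    -0.20     0.70]
Cofactors of I−A, C_ij = (−1)^(i+j)·(minor ij) (rows/columns in the sector order above):
  C_11 = (0.65)(0.70) − (-0.25)(-0.20) = 0.4050
  C_12 = −[(-0.40)(0.70) − (-0.25)(0.00)] = 0.2800
  C_13 = (-0.40)(-0.20) − (0.65)(0.00) = 0.0800
  C_21 = −[(0.00)(0.70) − (-0.05)(-0.20)] = 0.0100
  C_22 = (0.80)(0.70) − (-0.05)(0.00) = 0.5600
  C_23 = −[(0.80)(-0.20) − (0.00)(0.00)] = 0.1600
  C_31 = (0.00)(-0.25) − (-0.05)(0.65) = 0.0325
  C_32 = −[(0.80)(-0.25) − (-0.05)(-0.40)] = 0.2200
  C_33 = (0.80)(0.65) − (0.00)(-0.40) = 0.5200
det(I−A) = Σ_j (I−A)_1j·C_1j = (0.80)(0.4050) + (0.00)(0.2800) + (-0.05)(0.0800) = 0.3200
adj(I−A) = Cᵀ =
  [ 0.4050   0.0100   0.0325]
  [ 0.2800   0.5600   0.2200]
  [ 0.0800   0.1600   0.5200]
(I − A)⁻¹ = adj(I−A) / det(I−A) ≈
  [   1.2656     0.0313     0.1016]
  [   0.8750     1.7500     0.6875]
  [   0.2500     0.5000     1.6250]
x = (I − A)⁻¹ d = adj(I−A)·d / det(I−A), with det(I−A) = 0.3200:
  x_E = (0.4050·320 + 0.0100·290 + 0.0325·110) / 0.3200 = 136.075 / 0.3200 ≈ 425.23
  x_P = (0.2800·320 + 0.5600·290 + 0.2200·110) / 0.3200 = 276.20 / 0.3200 ≈ 863.13
  x_C = (0.0800·320 + 0.1600·290 + 0.5200·110) / 0.3200 = 129.20 / 0.3200 = 403.75

x_E = 425.23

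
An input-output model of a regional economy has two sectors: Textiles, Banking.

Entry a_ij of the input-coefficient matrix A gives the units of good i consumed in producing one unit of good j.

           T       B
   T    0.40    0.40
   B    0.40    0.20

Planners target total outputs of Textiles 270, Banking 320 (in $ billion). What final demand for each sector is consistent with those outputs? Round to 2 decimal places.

I − A =
  [   0.60    -0.40]
  [  -0.40     0.80]
d = (I − A) x:
  d_T = (+0.60)·270 + (-0.40)·320 = 34.00
  d_B = (-0.40)·270 + (+0.80)·320 = 148.00

d_T = 34.00, d_B = 148.00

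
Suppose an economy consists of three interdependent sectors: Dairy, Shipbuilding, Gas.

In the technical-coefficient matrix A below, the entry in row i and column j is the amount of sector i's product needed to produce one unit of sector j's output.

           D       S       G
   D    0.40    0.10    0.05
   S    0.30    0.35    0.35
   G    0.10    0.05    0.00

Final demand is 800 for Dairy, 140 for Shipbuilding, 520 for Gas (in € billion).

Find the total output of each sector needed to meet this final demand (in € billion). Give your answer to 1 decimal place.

I − A =
  [   0.60    -0.10    -0.05]
  [  -0.30     0.65    -0.35]
  [  -0.10    -0.05     1.00]
Cofactors of I−A, C_ij = (−1)^(i+j)·(minor ij) (rows/columns in the sector order above):
  C_11 = (0.65)(1.00) − (-0.35)(-0.05) = 0.6325
  C_12 = −[(-0.30)(1.00) − (-0.35)(-0.10)] = 0.3350
  C_13 = (-0.30)(-0.05) − (0.65)(-0.10) = 0.0800
  C_21 = −[(-0.10)(1.00) − (-0.05)(-0.05)] = 0.1025
  C_22 = (0.60)(1.00) − (-0.05)(-0.10) = 0.5950
  C_23 = −[(0.60)(-0.05) − (-0.10)(-0.10)] = 0.0400
  C_31 = (-0.10)(-0.35) − (-0.05)(0.65) = 0.0675
  C_32 = −[(0.60)(-0.35) − (-0.05)(-0.30)] = 0.2250
  C_33 = (0.60)(0.65) − (-0.10)(-0.30) = 0.3600
det(I−A) = Σ_j (I−A)_1j·C_1j = (0.60)(0.6325) + (-0.10)(0.3350) + (-0.05)(0.0800) = 0.3420
adj(I−A) = Cᵀ =
  [ 0.6325   0.1025   0.0675]
  [ 0.3350   0.5950   0.2250]
  [ 0.0800   0.0400   0.3600]
(I − A)⁻¹ = adj(I−A) / det(I−A) ≈
  [   1.8494     0.2997     0.1974]
  [   0.9795     1.7398     0.6579]
  [   0.2339     0.1170     1.0526]
x = (I − A)⁻¹ d = adj(I−A)·d / det(I−A), with det(I−A) = 0.3420:
  x_D = (0.6325·800 + 0.1025·140 + 0.0675·520) / 0.3420 = 555.45 / 0.3420 ≈ 1624.1
  x_S = (0.3350·800 + 0.5950·140 + 0.2250·520) / 0.3420 = 468.30 / 0.3420 ≈ 1369.3
  x_G = (0.0800·800 + 0.0400·140 + 0.3600·520) / 0.3420 = 256.80 / 0.3420 ≈ 750.9

x_D = 1624.1, x_S = 1369.3, x_G = 750.9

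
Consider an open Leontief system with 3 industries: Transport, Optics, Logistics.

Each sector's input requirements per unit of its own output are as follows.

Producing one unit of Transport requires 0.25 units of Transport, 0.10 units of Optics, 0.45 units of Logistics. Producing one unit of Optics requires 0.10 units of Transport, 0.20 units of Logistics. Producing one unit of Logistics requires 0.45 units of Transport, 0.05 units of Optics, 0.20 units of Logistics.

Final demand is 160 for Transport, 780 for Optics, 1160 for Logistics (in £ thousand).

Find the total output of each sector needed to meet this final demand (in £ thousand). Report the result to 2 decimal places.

I − A =
  [   0.75    -0.10    -0.45]
  [  -0.10     1.00    -0.05]
  [  -0.45    -0.20     0.80]
Cofactors of I−A, C_ij = (−1)^(i+j)·(minor ij) (rows/columns in the sector order above):
  C_11 = (1.00)(0.80) − (-0.05)(-0.20) = 0.7900
  C_12 = −[(-0.10)(0.80) − (-0.05)(-0.45)] = 0.1025
  C_13 = (-0.10)(-0.20) − (1.00)(-0.45) = 0.4700
  C_21 = −[(-0.10)(0.80) − (-0.45)(-0.20)] = 0.1700
  C_22 = (0.75)(0.80) − (-0.45)(-0.45) = 0.3975
  C_23 = −[(0.75)(-0.20) − (-0.10)(-0.45)] = 0.1950
  C_31 = (-0.10)(-0.05) − (-0.45)(1.00) = 0.4550
  C_32 = −[(0.75)(-0.05) − (-0.45)(-0.10)] = 0.0825
  C_33 = (0.75)(1.00) − (-0.10)(-0.10) = 0.7400
det(I−A) = Σ_j (I−A)_1j·C_1j = (0.75)(0.7900) + (-0.10)(0.1025) + (-0.45)(0.4700) = 0.37075
adj(I−A) = Cᵀ =
  [ 0.7900   0.1700   0.4550]
  [ 0.1025   0.3975   0.0825]
  [ 0.4700   0.1950   0.7400]
(I − A)⁻¹ = adj(I−A) / det(I−A) ≈
  [   2.1308     0.4585     1.2272]
  [   0.2765     1.0722     0.2225]
  [   1.2677     0.5260     1.9960]
x = (I − A)⁻¹ d = adj(I−A)·d / det(I−A), with det(I−A) = 0.37075:
  x_1 = (0.7900·160 + 0.1700·780 + 0.4550·1160) / 0.37075 = 786.80 / 0.37075 ≈ 2122.18
  x_2 = (0.1025·160 + 0.3975·780 + 0.0825·1160) / 0.37075 = 422.15 / 0.37075 ≈ 1138.64
  x_3 = (0.4700·160 + 0.1950·780 + 0.7400·1160) / 0.37075 = 1085.70 / 0.37075 ≈ 2928.39

x_1 = 2122.18, x_2 = 1138.64, x_3 = 2928.39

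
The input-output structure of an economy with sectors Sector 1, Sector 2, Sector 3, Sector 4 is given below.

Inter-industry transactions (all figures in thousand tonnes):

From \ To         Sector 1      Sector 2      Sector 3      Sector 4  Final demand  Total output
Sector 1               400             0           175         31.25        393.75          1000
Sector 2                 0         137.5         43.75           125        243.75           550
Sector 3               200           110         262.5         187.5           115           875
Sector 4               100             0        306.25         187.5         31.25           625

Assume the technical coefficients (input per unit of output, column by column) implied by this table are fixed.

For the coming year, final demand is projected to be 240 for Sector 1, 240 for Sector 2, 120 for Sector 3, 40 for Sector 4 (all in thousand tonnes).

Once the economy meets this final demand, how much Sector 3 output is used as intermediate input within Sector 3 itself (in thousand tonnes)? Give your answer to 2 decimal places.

z_33 = 221.81

Technical coefficients a_ij = z_ij / X_j:
  a_11 = 400/1000 = 0.40, a_21 = 0/1000 = 0.00, a_31 = 200/1000 = 0.20, a_41 = 100/1000 = 0.10
  a_12 = 0/550 = 0.00, a_22 = 137.5/550 = 0.25, a_32 = 110/550 = 0.20, a_42 = 0/550 = 0.00
  a_13 = 175/875 = 0.20, a_23 = 43.75/875 = 0.05, a_33 = 262.5/875 = 0.30, a_43 = 306.25/875 = 0.35
  a_14 = 31.25/625 = 0.05, a_24 = 125/625 = 0.20, a_34 = 187.5/625 = 0.30, a_44 = 187.5/625 = 0.30
I − A =
  [   0.60     0.00    -0.20    -0.05]
  [   0.00     0.75    -0.05    -0.20]
  [  -0.20    -0.20     0.70    -0.30]
  [  -0.10     0.00    -0.35     0.70]
Compute the cofactors C_ij = (−1)^(i+j)·(3×3 minor ij) of I−A; the adjugate is their transpose:
adj(I−A) = Cᵀ =
  [ 0.267750   0.031500   0.118125   0.078750]
  [ 0.036500   0.190000   0.066750   0.085500]
  [ 0.131500   0.083000   0.311250   0.166500]
  [ 0.104000   0.046000   0.172500   0.279000]
det(I−A) = Σ_j (I−A)_1j·C_1j = (0.60)(0.267750) + (0.00)(0.036500) + (-0.20)(0.131500) + (-0.05)(0.104000) = 0.12915
(I − A)⁻¹ = adj(I−A) / det(I−A) ≈
  [   2.0732     0.2439     0.9146     0.6098]
  [   0.2826     1.4712     0.5168     0.6620]
  [   1.0182     0.6427     2.4100     1.2892]
  [   0.8053     0.3562     1.3357     2.1603]
First solve x = (I − A)⁻¹ d = adj(I−A)·d / det(I−A); in particular x_3 = (0.131500·240 + 0.083000·240 + 0.311250·120 + 0.166500·40) / 0.12915 = 95.49 / 0.12915 ≈ 739.3728.
Intermediate flow from 3 to 3: z_33 = a_33 · x_3 = 0.30 × 95.49 / 0.12915 = 28.647 / 0.12915 ≈ 221.81.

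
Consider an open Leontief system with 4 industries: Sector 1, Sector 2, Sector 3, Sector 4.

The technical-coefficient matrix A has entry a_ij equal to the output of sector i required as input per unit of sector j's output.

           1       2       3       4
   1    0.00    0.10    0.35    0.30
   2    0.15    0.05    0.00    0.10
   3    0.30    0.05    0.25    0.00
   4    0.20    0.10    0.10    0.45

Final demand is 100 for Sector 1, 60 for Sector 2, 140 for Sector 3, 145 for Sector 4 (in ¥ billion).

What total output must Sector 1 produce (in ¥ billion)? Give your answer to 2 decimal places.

x_1 = 393.61

I − A =
  [   1.00    -0.10    -0.35    -0.30]
  [  -0.15     0.95     0.00    -0.10]
  [  -0.30    -0.05     0.75     0.00]
  [  -0.20    -0.10    -0.10     0.55]
Compute the cofactors C_ij = (−1)^(i+j)·(3×3 minor ij) of I−A; the adjugate is their transpose:
adj(I−A) = Cᵀ =
  [ 0.383875   0.074875   0.208875   0.223000]
  [ 0.079875   0.300750   0.050375   0.098250]
  [ 0.158875   0.050000   0.440750   0.095750]
  [ 0.183000   0.091000   0.165250   0.598875]
det(I−A) = Σ_j (I−A)_1j·C_1j = (1.00)(0.383875) + (-0.10)(0.079875) + (-0.35)(0.158875) + (-0.30)(0.183000) = 0.26538125
(I − A)⁻¹ = adj(I−A) / det(I−A) ≈
  [   1.4465     0.2821     0.7871     0.8403]
  [   0.3010     1.1333     0.1898     0.3702]
  [   0.5987     0.1884     1.6608     0.3608]
  [   0.6896     0.3429     0.6227     2.2567]
x = (I − A)⁻¹ d = adj(I−A)·d / det(I−A), with det(I−A) = 0.26538125:
  x_1 = (0.383875·100 + 0.074875·60 + 0.208875·140 + 0.223000·145) / 0.26538125 = 104.4575 / 0.26538125 ≈ 393.61
  x_2 = (0.079875·100 + 0.300750·60 + 0.050375·140 + 0.098250·145) / 0.26538125 = 47.33125 / 0.26538125 ≈ 178.35
  x_3 = (0.158875·100 + 0.050000·60 + 0.440750·140 + 0.095750·145) / 0.26538125 = 94.47625 / 0.26538125 ≈ 356.00
  x_4 = (0.183000·100 + 0.091000·60 + 0.165250·140 + 0.598875·145) / 0.26538125 = 133.731875 / 0.26538125 ≈ 503.92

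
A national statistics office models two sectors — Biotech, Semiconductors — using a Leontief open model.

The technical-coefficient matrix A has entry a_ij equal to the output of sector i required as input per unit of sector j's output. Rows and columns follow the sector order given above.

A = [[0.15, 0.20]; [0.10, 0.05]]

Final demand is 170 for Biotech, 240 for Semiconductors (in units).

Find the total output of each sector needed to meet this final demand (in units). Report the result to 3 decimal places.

I − A =
  [   0.85    -0.20]
  [  -0.10     0.95]
det(I−A) = (0.85)(0.95) − (-0.20)(-0.10) = 0.7875
adj(I−A) = [[0.95, 0.20], [0.10, 0.85]]
(I − A)⁻¹ = adj(I−A) / det(I−A) ≈
  [   1.2063     0.2540]
  [   0.1270     1.0794]
x = (I − A)⁻¹ d = adj(I−A)·d / det(I−A), with det(I−A) = 0.7875:
  x_1 = (0.95·170 + 0.20·240) / 0.7875 = 209.50 / 0.7875 ≈ 266.032
  x_2 = (0.10·170 + 0.85·240) / 0.7875 = 221.00 / 0.7875 ≈ 280.635

x_1 = 266.032, x_2 = 280.635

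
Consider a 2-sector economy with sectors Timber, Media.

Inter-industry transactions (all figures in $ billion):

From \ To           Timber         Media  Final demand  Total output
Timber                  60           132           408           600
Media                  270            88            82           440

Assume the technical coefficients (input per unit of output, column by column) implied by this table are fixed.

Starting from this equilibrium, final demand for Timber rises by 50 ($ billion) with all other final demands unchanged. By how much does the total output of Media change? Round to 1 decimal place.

Δx_2 = 38.5

Technical coefficients a_ij = z_ij / X_j:
  a_11 = 60/600 = 0.10, a_21 = 270/600 = 0.45
  a_12 = 132/440 = 0.30, a_22 = 88/440 = 0.20
I − A =
  [   0.90    -0.30]
  [  -0.45     0.80]
det(I−A) = (0.90)(0.80) − (-0.30)(-0.45) = 0.5850
adj(I−A) = [[0.80, 0.30], [0.45, 0.90]]
(I − A)⁻¹ = adj(I−A) / det(I−A) ≈
  [   1.3675     0.5128]
  [   0.7692     1.5385]
Δx = (I − A)⁻¹ Δd with Δd having +50 in the Timber component and 0 elsewhere.
So Δx_2 = L_21 · (+50), where L_21 = adj(I−A)_21 / det(I−A) = 0.45 / 0.5850.
Δx_2 = 0.45 × (+50) / 0.5850 = 22.50 / 0.5850 ≈ 38.5.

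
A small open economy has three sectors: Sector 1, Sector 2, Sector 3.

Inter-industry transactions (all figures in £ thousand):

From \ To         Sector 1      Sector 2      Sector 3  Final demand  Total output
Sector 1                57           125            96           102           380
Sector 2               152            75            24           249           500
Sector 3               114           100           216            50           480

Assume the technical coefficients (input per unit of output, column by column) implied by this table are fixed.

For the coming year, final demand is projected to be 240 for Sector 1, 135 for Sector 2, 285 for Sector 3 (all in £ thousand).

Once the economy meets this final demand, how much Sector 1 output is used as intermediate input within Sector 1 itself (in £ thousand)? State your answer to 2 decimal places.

z_11 = 105.90

Technical coefficients a_ij = z_ij / X_j:
  a_11 = 57/380 = 0.15, a_21 = 152/380 = 0.40, a_31 = 114/380 = 0.30
  a_12 = 125/500 = 0.25, a_22 = 75/500 = 0.15, a_32 = 100/500 = 0.20
  a_13 = 96/480 = 0.20, a_23 = 24/480 = 0.05, a_33 = 216/480 = 0.45
I − A =
  [   0.85    -0.25    -0.20]
  [  -0.40     0.85    -0.05]
  [  -0.30    -0.20     0.55]
Cofactors of I−A, C_ij = (−1)^(i+j)·(minor ij) (rows/columns in the sector order above):
  C_11 = (0.85)(0.55) − (-0.05)(-0.20) = 0.4575
  C_12 = −[(-0.40)(0.55) − (-0.05)(-0.30)] = 0.2350
  C_13 = (-0.40)(-0.20) − (0.85)(-0.30) = 0.3350
  C_21 = −[(-0.25)(0.55) − (-0.20)(-0.20)] = 0.1775
  C_22 = (0.85)(0.55) − (-0.20)(-0.30) = 0.4075
  C_23 = −[(0.85)(-0.20) − (-0.25)(-0.30)] = 0.2450
  C_31 = (-0.25)(-0.05) − (-0.20)(0.85) = 0.1825
  C_32 = −[(0.85)(-0.05) − (-0.20)(-0.40)] = 0.1225
  C_33 = (0.85)(0.85) − (-0.25)(-0.40) = 0.6225
det(I−A) = Σ_j (I−A)_1j·C_1j = (0.85)(0.4575) + (-0.25)(0.2350) + (-0.20)(0.3350) = 0.263125
adj(I−A) = Cᵀ =
  [ 0.4575   0.1775   0.1825]
  [ 0.2350   0.4075   0.1225]
  [ 0.3350   0.2450   0.6225]
(I − A)⁻¹ = adj(I−A) / det(I−A) ≈
  [   1.7387     0.6746     0.6936]
  [   0.8931     1.5487     0.4656]
  [   1.2732     0.9311     2.3658]
First solve x = (I − A)⁻¹ d = adj(I−A)·d / det(I−A); in particular x_1 = (0.4575·240 + 0.1775·135 + 0.1825·285) / 0.263125 = 185.775 / 0.263125 ≈ 706.0333.
Intermediate flow from 1 to 1: z_11 = a_11 · x_1 = 0.15 × 185.775 / 0.263125 = 27.86625 / 0.263125 ≈ 105.90.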